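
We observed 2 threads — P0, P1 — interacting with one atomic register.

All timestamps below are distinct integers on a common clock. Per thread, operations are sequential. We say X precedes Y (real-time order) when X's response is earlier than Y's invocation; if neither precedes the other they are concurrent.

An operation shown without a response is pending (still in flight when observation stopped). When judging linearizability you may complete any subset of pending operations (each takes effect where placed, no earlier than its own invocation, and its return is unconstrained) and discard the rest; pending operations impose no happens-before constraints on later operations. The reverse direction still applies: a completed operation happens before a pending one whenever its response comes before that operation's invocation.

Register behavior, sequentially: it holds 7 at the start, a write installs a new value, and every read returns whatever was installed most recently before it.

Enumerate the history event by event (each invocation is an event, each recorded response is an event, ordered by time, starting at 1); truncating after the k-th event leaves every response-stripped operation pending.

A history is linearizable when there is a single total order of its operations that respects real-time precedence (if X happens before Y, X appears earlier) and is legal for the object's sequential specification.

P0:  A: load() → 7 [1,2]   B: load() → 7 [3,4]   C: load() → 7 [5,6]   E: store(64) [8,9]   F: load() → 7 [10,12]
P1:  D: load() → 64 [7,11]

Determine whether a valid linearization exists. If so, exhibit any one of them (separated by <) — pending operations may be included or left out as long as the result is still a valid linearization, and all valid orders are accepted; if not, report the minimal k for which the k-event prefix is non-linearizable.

not linearizable — minimal violating prefix: 12 events

events 1..11 are fine; event 12 — the response of F at time 12 — makes the prefix non-linearizable
every one of the 3 real-time-consistent orders over 6 completed atomic register ops fails the sequential spec
sample order A, B, C, D, E, F stalls at step 4 — D load() → 64 has no legal effect
sample order A, B, C, E, D, F stalls at step 6 — F load() → 7 has no legal effect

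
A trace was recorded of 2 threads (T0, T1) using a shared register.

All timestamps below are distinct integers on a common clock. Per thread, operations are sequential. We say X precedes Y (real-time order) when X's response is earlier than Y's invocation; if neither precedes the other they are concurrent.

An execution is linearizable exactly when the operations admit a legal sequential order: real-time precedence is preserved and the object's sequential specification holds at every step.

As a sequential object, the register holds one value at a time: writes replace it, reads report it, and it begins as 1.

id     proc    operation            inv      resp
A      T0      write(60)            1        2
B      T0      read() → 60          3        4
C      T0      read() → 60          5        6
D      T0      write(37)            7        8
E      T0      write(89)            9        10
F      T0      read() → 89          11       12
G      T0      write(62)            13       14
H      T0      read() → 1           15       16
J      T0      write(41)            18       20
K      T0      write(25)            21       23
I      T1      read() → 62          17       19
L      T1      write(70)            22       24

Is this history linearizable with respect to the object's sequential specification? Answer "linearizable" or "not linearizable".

already the first 16 events (up to H's response at time 16) admit no linearization; the first 15 still do
exactly one order of the 8 completed ops respects real time; the register replay fails
one such order, A, B, C, D, E, F, G, H, breaks at step 8 where H read() → 1 is illegal

not linearizable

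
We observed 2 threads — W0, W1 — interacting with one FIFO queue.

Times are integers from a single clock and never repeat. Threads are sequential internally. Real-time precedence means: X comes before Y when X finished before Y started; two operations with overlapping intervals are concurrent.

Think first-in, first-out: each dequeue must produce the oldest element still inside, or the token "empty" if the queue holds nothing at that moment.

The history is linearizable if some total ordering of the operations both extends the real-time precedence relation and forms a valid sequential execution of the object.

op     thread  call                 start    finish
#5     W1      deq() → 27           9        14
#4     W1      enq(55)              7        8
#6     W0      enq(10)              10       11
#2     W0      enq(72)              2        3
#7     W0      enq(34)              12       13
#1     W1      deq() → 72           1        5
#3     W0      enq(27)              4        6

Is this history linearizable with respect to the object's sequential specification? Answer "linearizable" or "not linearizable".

witness order: #2, #1, #3, #4, #5, #6, #7
after step 1 (#2 enq(72)): queue <72>
after step 2 (#1 deq() → 72): queue <>
after step 3 (#3 enq(27)): queue <27>
after step 4 (#4 enq(55)): queue <27,55>
after step 5 (#5 deq() → 27): queue <55>
after step 6 (#6 enq(10)): queue <55,10>
after step 7 (#7 enq(34)): queue <55,10,34>

linearizable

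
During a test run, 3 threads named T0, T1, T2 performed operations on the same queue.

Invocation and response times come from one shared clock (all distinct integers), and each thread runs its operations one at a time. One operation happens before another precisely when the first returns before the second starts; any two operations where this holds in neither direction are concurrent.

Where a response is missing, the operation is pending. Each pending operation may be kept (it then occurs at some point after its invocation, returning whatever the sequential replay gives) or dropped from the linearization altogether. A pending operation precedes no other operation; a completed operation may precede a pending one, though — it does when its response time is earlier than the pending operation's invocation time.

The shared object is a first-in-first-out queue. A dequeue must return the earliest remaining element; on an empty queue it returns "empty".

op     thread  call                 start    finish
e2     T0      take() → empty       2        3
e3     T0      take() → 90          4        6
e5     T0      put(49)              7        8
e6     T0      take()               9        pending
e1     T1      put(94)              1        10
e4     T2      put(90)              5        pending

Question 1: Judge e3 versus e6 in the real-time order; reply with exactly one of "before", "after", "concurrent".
e3 spans [4,6], e6 spans [9,…)
resp(e3)=6 < inv(e6)=9

before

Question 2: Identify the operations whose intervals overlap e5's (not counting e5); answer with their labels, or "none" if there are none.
e5 spans [7,8]; an op avoiding the whole window 7..8 is ordered, any other is concurrent
e1 [1,10]: concurrent
e2 [2,3]: before
e3 [4,6]: before
e4 [5,…): concurrent
e6 [9,…): after

e1, e4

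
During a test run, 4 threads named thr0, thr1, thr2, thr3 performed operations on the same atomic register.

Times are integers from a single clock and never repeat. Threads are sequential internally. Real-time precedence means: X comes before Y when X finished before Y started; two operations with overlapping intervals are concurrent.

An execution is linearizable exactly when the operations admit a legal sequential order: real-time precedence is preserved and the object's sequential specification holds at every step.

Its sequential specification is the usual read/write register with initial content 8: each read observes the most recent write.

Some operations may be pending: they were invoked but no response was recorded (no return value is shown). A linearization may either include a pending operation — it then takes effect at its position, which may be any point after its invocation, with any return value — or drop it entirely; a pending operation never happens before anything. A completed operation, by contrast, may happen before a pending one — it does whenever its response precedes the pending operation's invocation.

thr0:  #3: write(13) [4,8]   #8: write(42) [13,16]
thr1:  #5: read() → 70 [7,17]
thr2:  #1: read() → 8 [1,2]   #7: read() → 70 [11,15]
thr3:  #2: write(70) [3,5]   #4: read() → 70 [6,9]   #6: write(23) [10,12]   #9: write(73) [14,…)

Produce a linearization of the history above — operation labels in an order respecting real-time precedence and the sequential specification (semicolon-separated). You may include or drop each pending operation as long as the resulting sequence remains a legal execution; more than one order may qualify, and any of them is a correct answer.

#1; #3; #2; #4; #5; #7; #6; #8

1. #1 read() → 8, leaving value 8
2. #3 write(13), leaving value 13
3. #2 write(70), leaving value 70
4. #4 read() → 70, leaving value 70
5. #5 read() → 70, leaving value 70
6. #7 read() → 70, leaving value 70
7. #6 write(23), leaving value 23
8. #8 write(42), leaving value 42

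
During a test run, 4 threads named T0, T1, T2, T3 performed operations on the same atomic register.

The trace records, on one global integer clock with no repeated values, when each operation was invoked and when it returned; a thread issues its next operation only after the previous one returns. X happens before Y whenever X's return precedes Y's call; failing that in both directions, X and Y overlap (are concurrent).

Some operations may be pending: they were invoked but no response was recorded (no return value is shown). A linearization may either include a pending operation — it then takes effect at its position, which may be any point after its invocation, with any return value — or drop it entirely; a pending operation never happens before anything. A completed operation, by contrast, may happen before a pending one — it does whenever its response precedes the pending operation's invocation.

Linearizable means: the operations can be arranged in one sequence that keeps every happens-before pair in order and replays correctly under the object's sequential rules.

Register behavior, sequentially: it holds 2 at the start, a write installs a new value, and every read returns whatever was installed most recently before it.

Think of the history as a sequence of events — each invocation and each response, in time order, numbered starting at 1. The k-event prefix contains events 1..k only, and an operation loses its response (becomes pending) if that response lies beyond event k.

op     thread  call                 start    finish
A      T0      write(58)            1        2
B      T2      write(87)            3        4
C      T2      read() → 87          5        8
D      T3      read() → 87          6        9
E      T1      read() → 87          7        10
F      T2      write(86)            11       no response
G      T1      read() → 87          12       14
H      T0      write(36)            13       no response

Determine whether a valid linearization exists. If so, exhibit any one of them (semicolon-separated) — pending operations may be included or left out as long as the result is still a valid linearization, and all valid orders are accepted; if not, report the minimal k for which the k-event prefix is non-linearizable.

step 1: A write(58) — value 58
step 2: B write(87) — value 87
step 3: C read() → 87 — value 87
step 4: D read() → 87 — value 87
step 5: E read() → 87 — value 87
step 6: G read() → 87 — value 87

linearizable — witness: A; B; C; D; E; G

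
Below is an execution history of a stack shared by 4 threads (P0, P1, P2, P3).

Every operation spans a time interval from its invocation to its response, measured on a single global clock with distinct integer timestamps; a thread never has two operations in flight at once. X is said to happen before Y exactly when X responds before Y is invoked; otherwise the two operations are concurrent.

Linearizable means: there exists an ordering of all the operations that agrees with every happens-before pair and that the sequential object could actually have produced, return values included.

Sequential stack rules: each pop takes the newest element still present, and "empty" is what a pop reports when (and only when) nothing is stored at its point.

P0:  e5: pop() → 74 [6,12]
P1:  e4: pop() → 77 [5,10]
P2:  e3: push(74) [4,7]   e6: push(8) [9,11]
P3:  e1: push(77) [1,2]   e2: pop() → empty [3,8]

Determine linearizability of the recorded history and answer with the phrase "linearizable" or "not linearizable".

linearizable

one valid linearization: e1, e3, e5, e4, e2, e6
step 1: e1 push(77) — stack <77>
step 2: e3 push(74) — stack <77,74>
step 3: e5 pop() → 74 — stack <77>
step 4: e4 pop() → 77 — stack <>
step 5: e2 pop() → empty — stack <>
step 6: e6 push(8) — stack <8>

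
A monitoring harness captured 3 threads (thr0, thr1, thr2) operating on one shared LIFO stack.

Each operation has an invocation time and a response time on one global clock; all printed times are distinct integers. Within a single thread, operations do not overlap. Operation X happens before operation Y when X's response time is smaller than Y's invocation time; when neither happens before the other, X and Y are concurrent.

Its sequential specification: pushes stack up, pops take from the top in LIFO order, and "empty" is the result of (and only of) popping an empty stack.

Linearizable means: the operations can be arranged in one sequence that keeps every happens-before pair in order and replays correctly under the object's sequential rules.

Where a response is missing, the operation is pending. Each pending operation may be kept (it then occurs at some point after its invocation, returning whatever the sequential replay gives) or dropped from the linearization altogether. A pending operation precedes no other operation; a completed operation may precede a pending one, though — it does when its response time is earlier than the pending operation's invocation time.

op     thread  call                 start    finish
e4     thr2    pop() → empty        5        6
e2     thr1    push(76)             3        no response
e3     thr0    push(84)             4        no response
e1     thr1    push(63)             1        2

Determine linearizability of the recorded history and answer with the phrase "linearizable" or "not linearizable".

not linearizable

through event 5 a valid linearization exists; event 6 (e4 responding at time 6) ends that
the completed operations (2 total) allow one real-time order; the LIFO stack replay rejects it
completion choices over the 2 pending operations (e2, e3) were checked; none helps
e.g. e1, e4 (pending dropped): illegal at step 2, since e4 pop() → empty cannot apply there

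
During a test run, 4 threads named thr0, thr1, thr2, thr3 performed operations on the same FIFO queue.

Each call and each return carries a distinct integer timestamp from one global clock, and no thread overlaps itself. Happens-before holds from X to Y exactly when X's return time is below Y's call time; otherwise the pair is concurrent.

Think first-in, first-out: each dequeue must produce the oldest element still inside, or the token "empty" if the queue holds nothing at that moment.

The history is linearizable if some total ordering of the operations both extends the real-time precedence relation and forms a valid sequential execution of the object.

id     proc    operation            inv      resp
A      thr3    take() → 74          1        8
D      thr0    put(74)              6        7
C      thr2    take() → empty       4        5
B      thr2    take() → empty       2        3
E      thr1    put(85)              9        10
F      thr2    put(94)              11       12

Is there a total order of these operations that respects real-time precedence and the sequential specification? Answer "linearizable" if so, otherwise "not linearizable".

linearizable

one valid linearization: B, C, D, A, E, F
1. B take() → empty, leaving queue <>
2. C take() → empty, leaving queue <>
3. D put(74), leaving queue <74>
4. A take() → 74, leaving queue <>
5. E put(85), leaving queue <85>
6. F put(94), leaving queue <85,94>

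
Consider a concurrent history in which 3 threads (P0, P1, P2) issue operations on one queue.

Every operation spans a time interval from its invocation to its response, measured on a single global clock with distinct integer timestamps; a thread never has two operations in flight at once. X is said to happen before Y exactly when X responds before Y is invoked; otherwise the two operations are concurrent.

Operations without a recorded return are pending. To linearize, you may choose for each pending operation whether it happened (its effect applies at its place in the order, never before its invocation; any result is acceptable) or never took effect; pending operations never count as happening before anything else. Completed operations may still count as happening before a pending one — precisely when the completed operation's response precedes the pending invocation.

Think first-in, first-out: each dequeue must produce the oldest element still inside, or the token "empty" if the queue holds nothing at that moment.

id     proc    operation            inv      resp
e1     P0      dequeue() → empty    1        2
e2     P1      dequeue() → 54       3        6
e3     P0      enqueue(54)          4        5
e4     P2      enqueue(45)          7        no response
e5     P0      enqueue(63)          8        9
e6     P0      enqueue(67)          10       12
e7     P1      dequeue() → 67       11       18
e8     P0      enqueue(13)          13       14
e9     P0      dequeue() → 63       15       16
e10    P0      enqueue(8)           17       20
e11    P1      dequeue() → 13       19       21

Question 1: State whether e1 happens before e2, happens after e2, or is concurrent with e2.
before

e1 spans [1,2], e2 spans [3,6]
resp(e1)=2 < inv(e2)=3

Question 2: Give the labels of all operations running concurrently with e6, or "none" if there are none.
e4, e7

overlap test against e6 [10,12]: concurrent iff the interval meets 10..12
e1 [1,2]: before
e2 [3,6]: before
e3 [4,5]: before
e4 [7,…): concurrent
e5 [8,9]: before
e7 [11,18]: concurrent
e8 [13,14]: after
e9 [15,16]: after
e10 [17,20]: after
e11 [19,21]: after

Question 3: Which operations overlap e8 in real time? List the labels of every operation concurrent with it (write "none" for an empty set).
e4, e7

concurrent with e8 ([13,14]): every op whose interval crosses 13..14
e1 [1,2]: before
e2 [3,6]: before
e3 [4,5]: before
e4 [7,…): concurrent
e5 [8,9]: before
e6 [10,12]: before
e7 [11,18]: concurrent
e9 [15,16]: after
e10 [17,20]: after
e11 [19,21]: after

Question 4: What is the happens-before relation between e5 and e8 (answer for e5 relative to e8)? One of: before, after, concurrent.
before

e5 spans [8,9], e8 spans [13,14]
resp(e5)=9 < inv(e8)=13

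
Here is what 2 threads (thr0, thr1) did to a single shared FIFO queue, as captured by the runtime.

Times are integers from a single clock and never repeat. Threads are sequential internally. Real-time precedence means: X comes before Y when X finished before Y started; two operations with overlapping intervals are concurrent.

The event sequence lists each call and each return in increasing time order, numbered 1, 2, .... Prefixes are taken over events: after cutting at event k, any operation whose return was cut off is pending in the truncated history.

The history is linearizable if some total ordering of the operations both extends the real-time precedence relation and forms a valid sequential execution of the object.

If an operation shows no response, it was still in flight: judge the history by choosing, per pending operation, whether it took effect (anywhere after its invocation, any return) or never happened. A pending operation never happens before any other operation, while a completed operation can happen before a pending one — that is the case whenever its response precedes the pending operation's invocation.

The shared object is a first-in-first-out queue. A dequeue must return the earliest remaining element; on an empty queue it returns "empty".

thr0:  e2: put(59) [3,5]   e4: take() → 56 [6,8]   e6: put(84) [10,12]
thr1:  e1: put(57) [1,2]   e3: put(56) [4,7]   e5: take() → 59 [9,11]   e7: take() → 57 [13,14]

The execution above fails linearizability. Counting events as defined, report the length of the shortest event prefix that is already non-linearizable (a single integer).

a valid linearization of events 1..7 exists, for instance e1, e2, e3:
after step 1 (e1 put(57)): queue <57>
after step 2 (e2 put(59)): queue <57,59>
after step 3 (e3 put(56)): queue <57,59,56>
once event 8 joins (e4's response, time 8), exhaustive search finds no witness
e.g. e1, e2, e3, e4: illegal at step 4, since e4 take() → 56 cannot apply there
e.g. e1, e2, e4, e3: illegal at step 3, since e4 take() → 56 cannot apply there

8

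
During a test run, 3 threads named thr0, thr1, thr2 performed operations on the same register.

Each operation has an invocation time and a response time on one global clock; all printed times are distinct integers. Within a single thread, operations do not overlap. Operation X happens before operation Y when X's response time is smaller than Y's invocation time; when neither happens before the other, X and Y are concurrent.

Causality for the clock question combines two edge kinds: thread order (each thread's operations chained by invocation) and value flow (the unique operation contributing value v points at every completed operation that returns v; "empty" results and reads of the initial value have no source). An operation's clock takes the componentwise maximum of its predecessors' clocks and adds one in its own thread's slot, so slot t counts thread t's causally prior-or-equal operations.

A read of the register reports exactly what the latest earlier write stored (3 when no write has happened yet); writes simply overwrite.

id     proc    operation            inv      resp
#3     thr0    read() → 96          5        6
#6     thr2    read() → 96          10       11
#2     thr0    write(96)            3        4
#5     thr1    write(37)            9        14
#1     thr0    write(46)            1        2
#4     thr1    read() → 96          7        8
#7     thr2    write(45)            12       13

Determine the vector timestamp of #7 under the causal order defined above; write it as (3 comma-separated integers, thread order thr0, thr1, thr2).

(2, 0, 2)

no predecessors for #1 (invoked 1): thr0 increments from zero → (1, 0, 0)
from VC(#1)=(1, 0, 0), #2 (invoked 3) maxes components and bumps thr0 → (2, 0, 0)
from VC(#2)=(2, 0, 0), #6 (invoked 10) maxes components and bumps thr2 → (2, 0, 1)
from VC(#2)=(2, 0, 0), #4 (invoked 7) maxes components and bumps thr1 → (2, 1, 0)
from VC(#2)=(2, 0, 0), #3 (invoked 5) maxes components and bumps thr0 → (3, 0, 0)
from VC(#6)=(2, 0, 1), #7 (invoked 12) maxes components and bumps thr2 → (2, 0, 2)
from VC(#4)=(2, 1, 0), #5 (invoked 9) maxes components and bumps thr1 → (2, 2, 0)
target: VC(#7) = (2, 0, 2)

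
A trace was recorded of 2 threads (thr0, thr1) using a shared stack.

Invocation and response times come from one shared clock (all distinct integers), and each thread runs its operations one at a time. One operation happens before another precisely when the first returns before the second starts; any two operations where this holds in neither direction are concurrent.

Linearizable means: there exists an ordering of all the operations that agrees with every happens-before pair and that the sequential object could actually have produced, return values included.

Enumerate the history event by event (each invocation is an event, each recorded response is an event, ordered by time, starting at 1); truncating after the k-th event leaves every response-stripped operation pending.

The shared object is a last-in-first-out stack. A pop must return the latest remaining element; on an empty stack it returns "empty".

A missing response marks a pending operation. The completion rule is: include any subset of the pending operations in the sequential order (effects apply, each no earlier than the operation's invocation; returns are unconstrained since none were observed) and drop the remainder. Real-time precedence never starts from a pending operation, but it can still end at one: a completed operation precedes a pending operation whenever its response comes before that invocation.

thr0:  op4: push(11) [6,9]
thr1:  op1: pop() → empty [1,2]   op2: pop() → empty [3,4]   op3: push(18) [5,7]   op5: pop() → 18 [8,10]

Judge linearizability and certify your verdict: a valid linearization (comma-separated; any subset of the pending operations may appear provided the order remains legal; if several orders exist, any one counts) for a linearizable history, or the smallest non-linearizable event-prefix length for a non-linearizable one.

linearizable — witness: op1, op2, op3, op5, op4

after step 1 (op1 pop() → empty): stack <>
after step 2 (op2 pop() → empty): stack <>
after step 3 (op3 push(18)): stack <18>
after step 4 (op5 pop() → 18): stack <>
after step 5 (op4 push(11)): stack <11>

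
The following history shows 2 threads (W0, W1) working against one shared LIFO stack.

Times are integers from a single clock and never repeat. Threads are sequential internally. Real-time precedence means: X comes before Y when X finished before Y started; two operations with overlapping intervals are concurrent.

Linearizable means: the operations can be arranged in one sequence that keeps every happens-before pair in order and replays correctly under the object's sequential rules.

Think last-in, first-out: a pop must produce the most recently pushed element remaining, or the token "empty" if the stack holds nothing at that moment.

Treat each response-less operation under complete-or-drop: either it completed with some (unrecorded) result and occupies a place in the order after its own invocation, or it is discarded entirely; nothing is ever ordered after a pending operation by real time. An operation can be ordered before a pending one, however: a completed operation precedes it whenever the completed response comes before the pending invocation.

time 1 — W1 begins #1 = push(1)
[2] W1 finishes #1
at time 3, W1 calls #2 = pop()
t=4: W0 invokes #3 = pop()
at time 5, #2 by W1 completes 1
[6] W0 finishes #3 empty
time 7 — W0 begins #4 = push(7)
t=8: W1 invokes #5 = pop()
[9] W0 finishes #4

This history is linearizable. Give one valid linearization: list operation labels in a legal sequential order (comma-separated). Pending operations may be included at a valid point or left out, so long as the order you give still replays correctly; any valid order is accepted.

step 1: #1 push(1) — stack <1>
step 2: #2 pop() → 1 — stack <>
step 3: #3 pop() → empty — stack <>
step 4: #4 push(7) — stack <7>

#1, #2, #3, #4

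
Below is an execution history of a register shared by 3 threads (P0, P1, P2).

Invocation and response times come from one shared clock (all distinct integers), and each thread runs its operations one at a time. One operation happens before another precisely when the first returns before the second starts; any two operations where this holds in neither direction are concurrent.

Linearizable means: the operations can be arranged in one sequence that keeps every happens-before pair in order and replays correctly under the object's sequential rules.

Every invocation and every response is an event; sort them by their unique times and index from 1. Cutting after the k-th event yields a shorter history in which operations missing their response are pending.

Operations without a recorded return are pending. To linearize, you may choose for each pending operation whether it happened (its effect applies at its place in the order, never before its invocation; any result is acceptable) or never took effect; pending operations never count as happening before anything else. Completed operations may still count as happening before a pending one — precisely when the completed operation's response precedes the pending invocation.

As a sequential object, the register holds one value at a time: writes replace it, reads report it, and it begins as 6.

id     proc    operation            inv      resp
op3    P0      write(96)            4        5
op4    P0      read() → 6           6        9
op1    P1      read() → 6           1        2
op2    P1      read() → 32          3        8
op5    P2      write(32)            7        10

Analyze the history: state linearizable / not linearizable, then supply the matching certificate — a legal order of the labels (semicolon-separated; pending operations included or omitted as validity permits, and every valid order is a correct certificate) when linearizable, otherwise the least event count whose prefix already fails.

not linearizable — minimal violating prefix: 9 events

the violation lands at event 9, op4's response at time 9: events 1..8 linearize, events 1..9 do not
every one of the 3 real-time-consistent orders over 4 completed register ops fails the sequential spec
include/drop combinations of the 1 pending operation (op5) were all tried; none helps
e.g. op1, op2, op3, op4 (pending dropped): illegal at step 2, since op2 read() → 32 cannot apply there
e.g. op1, op3, op2, op4 (pending dropped): illegal at step 3, since op2 read() → 32 cannot apply there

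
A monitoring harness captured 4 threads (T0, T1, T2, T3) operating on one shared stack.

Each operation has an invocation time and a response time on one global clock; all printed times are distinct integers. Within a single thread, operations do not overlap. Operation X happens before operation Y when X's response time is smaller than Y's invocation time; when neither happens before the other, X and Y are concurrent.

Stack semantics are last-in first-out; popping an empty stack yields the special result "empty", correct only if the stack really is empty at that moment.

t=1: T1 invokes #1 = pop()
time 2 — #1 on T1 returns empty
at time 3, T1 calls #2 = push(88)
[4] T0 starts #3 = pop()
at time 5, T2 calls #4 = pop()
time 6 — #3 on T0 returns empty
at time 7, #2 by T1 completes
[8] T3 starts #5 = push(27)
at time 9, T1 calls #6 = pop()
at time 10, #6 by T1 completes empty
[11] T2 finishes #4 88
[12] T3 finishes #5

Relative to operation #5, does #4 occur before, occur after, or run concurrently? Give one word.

concurrent

#4 spans [5,11], #5 spans [8,12]
the intervals overlap in both directions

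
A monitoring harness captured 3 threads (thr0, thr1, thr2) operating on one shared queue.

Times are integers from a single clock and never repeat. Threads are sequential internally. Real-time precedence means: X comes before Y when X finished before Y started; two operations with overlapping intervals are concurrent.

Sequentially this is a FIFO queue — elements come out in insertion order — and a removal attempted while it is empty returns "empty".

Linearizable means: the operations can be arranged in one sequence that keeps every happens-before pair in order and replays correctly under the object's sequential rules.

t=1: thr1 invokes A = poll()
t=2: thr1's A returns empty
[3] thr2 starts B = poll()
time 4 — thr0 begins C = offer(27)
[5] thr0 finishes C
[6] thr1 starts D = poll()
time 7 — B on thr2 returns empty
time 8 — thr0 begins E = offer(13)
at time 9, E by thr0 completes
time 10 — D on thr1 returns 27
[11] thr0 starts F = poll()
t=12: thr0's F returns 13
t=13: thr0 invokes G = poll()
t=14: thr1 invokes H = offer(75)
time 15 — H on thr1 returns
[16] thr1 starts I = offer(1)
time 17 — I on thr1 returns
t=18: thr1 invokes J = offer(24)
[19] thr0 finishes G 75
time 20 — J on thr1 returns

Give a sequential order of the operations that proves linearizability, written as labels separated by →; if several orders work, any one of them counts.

A → B → C → D → E → F → H → G → I → J

step 1: A poll() → empty — queue <>
step 2: B poll() → empty — queue <>
step 3: C offer(27) — queue <27>
step 4: D poll() → 27 — queue <>
step 5: E offer(13) — queue <13>
step 6: F poll() → 13 — queue <>
step 7: H offer(75) — queue <75>
step 8: G poll() → 75 — queue <>
step 9: I offer(1) — queue <1>
step 10: J offer(24) — queue <1,24>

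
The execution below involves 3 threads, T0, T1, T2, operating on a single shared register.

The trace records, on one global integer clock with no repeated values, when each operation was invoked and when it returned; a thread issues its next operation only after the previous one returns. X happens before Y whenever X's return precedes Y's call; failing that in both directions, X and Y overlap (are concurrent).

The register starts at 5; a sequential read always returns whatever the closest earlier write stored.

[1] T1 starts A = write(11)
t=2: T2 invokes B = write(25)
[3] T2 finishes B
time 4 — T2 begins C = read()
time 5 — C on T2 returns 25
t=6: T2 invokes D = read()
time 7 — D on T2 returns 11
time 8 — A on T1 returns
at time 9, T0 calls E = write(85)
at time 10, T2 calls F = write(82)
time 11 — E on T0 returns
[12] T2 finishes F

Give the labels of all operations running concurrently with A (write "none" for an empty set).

A spans [1,8]; an op avoiding the whole window 1..8 is ordered, any other is concurrent
B [2,3]: concurrent
C [4,5]: concurrent
D [6,7]: concurrent
E [9,11]: after
F [10,12]: after

B, C, D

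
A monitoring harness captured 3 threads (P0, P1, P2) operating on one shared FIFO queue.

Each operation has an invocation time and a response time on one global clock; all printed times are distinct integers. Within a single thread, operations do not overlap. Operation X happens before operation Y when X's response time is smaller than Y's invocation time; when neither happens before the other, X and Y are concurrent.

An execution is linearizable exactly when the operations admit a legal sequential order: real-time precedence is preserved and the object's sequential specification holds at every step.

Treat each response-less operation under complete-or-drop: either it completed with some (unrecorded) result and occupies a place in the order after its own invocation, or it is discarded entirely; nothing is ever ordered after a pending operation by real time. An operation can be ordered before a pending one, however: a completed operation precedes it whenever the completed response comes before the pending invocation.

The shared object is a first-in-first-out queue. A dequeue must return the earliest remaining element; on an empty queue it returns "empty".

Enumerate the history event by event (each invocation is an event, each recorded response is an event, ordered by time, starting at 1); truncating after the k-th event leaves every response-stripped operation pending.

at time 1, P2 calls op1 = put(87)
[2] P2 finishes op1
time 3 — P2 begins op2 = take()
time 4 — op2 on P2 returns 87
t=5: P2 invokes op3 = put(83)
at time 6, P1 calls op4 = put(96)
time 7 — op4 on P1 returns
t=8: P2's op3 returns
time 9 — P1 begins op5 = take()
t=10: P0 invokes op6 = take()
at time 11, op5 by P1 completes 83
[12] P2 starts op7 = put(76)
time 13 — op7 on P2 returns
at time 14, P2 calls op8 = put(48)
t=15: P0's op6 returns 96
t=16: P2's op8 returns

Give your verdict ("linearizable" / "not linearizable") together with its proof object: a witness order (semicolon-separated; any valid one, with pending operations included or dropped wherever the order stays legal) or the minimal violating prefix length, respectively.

after step 1 (op1 put(87)): queue <87>
after step 2 (op2 take() → 87): queue <>
after step 3 (op3 put(83)): queue <83>
after step 4 (op4 put(96)): queue <83,96>
after step 5 (op5 take() → 83): queue <96>
after step 6 (op6 take() → 96): queue <>
after step 7 (op7 put(76)): queue <76>
after step 8 (op8 put(48)): queue <76,48>

linearizable — witness: op1; op2; op3; op4; op5; op6; op7; op8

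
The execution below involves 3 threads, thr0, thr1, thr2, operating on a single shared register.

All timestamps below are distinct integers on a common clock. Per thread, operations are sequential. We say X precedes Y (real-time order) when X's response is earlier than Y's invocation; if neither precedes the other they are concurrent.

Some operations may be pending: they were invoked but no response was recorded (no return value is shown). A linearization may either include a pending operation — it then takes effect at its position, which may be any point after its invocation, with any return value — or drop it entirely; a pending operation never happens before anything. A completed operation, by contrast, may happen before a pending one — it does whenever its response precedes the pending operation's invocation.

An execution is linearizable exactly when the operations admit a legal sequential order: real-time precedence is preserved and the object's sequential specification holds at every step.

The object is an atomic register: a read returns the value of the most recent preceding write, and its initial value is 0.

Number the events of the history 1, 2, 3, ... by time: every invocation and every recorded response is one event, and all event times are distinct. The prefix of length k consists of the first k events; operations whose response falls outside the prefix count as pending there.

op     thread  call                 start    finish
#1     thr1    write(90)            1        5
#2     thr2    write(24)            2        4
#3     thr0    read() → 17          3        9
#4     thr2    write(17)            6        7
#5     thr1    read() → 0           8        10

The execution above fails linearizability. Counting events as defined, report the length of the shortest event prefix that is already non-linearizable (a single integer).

events 1..9 are linearizable; a witness order is #1, #2, #4, #3:
step 1: #1 write(90) — value 90
step 2: #2 write(24) — value 24
step 3: #4 write(17) — value 17
step 4: #3 read() → 17 — value 17
adding event 10 (#5 responds at 10) leaves no legal real-time order
one such order, #1, #2, #3, #4, #5, breaks at step 3 where #3 read() → 17 is illegal
one such order, #1, #2, #4, #3, #5, breaks at step 5 where #5 read() → 0 is illegal

10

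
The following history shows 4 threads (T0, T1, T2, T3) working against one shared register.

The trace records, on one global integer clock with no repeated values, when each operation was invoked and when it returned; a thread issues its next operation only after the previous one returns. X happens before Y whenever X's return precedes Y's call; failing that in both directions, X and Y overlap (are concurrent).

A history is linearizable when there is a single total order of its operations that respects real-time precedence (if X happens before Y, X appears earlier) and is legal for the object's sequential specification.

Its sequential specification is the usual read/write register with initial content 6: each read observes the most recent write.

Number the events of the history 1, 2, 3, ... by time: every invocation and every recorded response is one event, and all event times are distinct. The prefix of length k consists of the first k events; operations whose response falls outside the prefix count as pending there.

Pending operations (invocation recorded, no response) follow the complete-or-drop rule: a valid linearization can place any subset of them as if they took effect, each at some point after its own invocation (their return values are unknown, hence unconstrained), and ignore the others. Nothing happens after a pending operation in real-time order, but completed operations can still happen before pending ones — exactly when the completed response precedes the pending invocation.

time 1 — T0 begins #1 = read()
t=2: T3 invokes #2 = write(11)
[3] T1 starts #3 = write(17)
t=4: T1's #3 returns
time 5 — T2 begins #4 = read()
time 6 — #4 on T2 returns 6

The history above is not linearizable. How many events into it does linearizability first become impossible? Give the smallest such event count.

one valid order for events 1..5 is #1, #2, #3:
step 1: #1 read() (pending, included) — value 6
step 2: #2 write(11) (pending, included) — value 11
step 3: #3 write(17) — value 17
event 6 — #4's response, time 6 — after it, nothing linearizes
including or dropping the 2 pending operations (#1, #2) in any combination fails
take #3, #4 (pending dropped): step 2 already fails, because #4 read() → 6 cannot occur there

6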